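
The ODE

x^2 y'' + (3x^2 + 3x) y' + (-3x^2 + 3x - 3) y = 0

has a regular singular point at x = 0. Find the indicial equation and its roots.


Divide by x^2 to reach normal form y'' + P_1(x) y' + P_2(x) y = 0 with P_1(x) = 3 + 3/x and P_2(x) = -3 + 3/x - 3/x^2.
x = 0 is a singular point because the y'-coefficient 3 + 3/x has a pole at x = 0 and the y-coefficient -3 + 3/x - 3/x^2 has a pole at x = 0.
It is a regular singular point because x P_1(x) = p(x) = 3x + 3 and x^2 P_2(x) = q(x) = -3x^2 + 3x - 3 are polynomials, hence analytic at x = 0.
p(0) = 3,  q(0) = -3.
Indicial equation: r(r-1) + p(0) r + q(0) = 0, i.e. r^2 + (p(0) - 1) r + q(0) = 0, i.e. r^2 + 2 r - 3 = 0.
Discriminant: (2)^2 - 4(-3) = 16, so r = (-2 ± 4)/2.
Solving: r_1 = 1, r_2 = -3.

indicial: r^2 + 2 r - 3 = 0; roots r_1 = 1, r_2 = -3


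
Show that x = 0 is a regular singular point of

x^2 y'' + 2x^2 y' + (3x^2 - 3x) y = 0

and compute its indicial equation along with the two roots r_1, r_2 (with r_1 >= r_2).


Divide by x^2 to reach normal form y'' + P_1(x) y' + P_2(x) y = 0 with P_1(x) = 2 and P_2(x) = 3 - 3/x.
x = 0 is a singular point because the y-coefficient 3 - 3/x has a pole at x = 0.
It is a regular singular point because x P_1(x) = p(x) = 2x and x^2 P_2(x) = q(x) = 3x^2 - 3x are polynomials, hence analytic at x = 0.
p(0) = 0,  q(0) = 0.
Indicial equation: r(r-1) + p(0) r + q(0) = 0, i.e. r^2 + (p(0) - 1) r + q(0) = 0, i.e. r^2 - 1 r = 0.
Discriminant: (-1)^2 - 4(0) = 1, so r = (1 ± 1)/2.
Solving: r_1 = 1, r_2 = 0.

indicial: r^2 - 1 r = 0; roots r_1 = 1, r_2 = 0


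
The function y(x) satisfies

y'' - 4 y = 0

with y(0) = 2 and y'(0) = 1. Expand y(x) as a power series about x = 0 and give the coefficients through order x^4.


Ansatz: y(x) = sum_{n>=0} a_n x^n, so y'(x) = sum_{n>=1} n a_n x^(n-1) and y''(x) = sum_{n>=2} n(n-1) a_n x^(n-2).
Substitute into P(x) y'' + Q(x) y' + R(x) y = 0 with P(x) = 1, Q(x) = 0, R(x) = -4, and match powers of x.
Initial conditions: a_0 = 2, a_1 = 1.
Setting the coefficient of each power of x to zero and solving order by order (substituting the coefficients already found):
  x^0: 2 a_2 - 4 a_0 = 0  ->  2 a_2 = 4 a_0 = 8  ->  a_2 = 4
  x^1: 6 a_3 - 4 a_1 = 0  ->  6 a_3 = 4 a_1 = 4  ->  a_3 = 2/3
  x^2: 12 a_4 - 4 a_2 = 0  ->  12 a_4 = 4 a_2 = 16  ->  a_4 = 4/3
Truncated series: y(x) = 2 + x + 4 x^2 + (2/3) x^3 + (4/3) x^4 + O(x^5).

a_0 = 2; a_1 = 1; a_2 = 4; a_3 = 2/3; a_4 = 4/3


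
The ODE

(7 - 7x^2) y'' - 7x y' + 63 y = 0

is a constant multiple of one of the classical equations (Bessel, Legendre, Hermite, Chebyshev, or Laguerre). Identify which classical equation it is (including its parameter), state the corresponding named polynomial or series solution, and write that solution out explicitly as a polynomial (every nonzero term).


All three coefficients share the factor 7; dividing through by 7 gives  (1 - x^2) y'' - x y' + 9 y = 0.
This matches the Chebyshev equation (1 - x^2) y'' - x y' + n^2 y = 0 (note the -x y' term, not -2x y') with n^2 = 9, so n = 3; the polynomial solution is T_3(x).
With y = sum_k a_k x^k, matching x^k gives (k+2)(k+1) a_{k+2} = (k^2 - n^2) a_k = (k - 3)(k + 3) a_k. The right side vanishes at k = 3, so the series with the parity of 3 terminates at degree 3.
Standard normalization: leading coefficient of T_n is 2^(n-1), so a_3 = 2^2 = 4. Work downward with a_k = (k+1)(k+2) a_{k+2} / ((k - 3)(k + 3)):
  a_1 = (2)(3)(4) / ((1 - 3)(1 + 3)) = 24/(-8) = -3
Hence T_3(x) = 4 x^3 - 3 x.

T_3(x); series = 4 x^3 - 3 x


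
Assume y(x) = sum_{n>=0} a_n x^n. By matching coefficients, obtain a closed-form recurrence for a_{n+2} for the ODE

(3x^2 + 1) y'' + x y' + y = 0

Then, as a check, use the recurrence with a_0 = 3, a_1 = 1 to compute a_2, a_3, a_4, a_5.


Substitute y = sum_n a_n x^n.
(1 + 3 x^2) y'' contributes (n+2)(n+1) a_{n+2} + 3 n(n-1) a_n at x^n.
x y'(x) contributes n a_n at x^n.
y(x) contributes 1 a_n at x^n.
Matching x^n: (n+2)(n+1) a_{n+2} + (3 n(n-1) + n + 1) a_n = 0.
Thus a_{n+2} = (-3 n(n-1) - n - 1) / ((n+1)(n+2)) * a_n.

Check with a_0 = 3, a_1 = 1 (apply the recurrence for n = 0, 1, 2, 3): a_0 = 3, a_1 = 1, a_2 = -3/2, a_3 = -1/3, a_4 = 9/8, a_5 = 11/30.

a_(n+2) = (-3 n(n-1) - n - 1) / ((n+1)(n+2)) * a_n; check: a_0 = 3, a_1 = 1, a_2 = -3/2, a_3 = -1/3, a_4 = 9/8, a_5 = 11/30


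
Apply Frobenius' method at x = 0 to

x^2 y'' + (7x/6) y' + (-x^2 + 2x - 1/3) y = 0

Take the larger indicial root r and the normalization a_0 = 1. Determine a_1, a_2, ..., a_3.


Write in Frobenius form y'' + (p(x)/x) y' + (q(x)/x^2) y = 0:
  p(x) = 7/6,  q(x) = -x^2 + 2x - 1/3.
Indicial equation: r(r-1) + (7/6) r + (-1/3) = 0 -> roots r_1 = 1/2, r_2 = -2/3.
Take r = r_1 = 1/2. Let y(x) = x^r sum_{n>=0} a_n x^n with a_0 = 1.
Substitute y = x^r sum a_n x^n and match x^{r+n}. The recurrence is
  D(n) a_n + 2 a_{n-1} - 1 a_{n-2} = 0,  where D(n) = (r+n)(r+n-1) + (7/6)(r+n) + (-1/3).
  a_n = [-2 a_{n-1} + 1 a_{n-2}] / D(n).
Since the indicial polynomial factors as (r - r_1)(r - r_2), D(n) = (r_1 + n - r_1)(r_1 + n - r_2) = n(n + 7/6).
Evaluating step by step (a_0 = 1):
  n = 1: D(1) = 1(1 + 7/6) = 13/6; numerator = -2(1) = -2; a_1 = (-2)/(13/6) = -12/13
  n = 2: D(2) = 2(2 + 7/6) = 19/3; numerator = -2(-12/13) + 1(1) = 37/13; a_2 = (37/13)/(19/3) = 111/247
  n = 3: D(3) = 3(3 + 7/6) = 25/2; numerator = -2(111/247) + 1(-12/13) = -450/247; a_3 = (-450/247)/(25/2) = -36/247

r = 1/2; a_0 = 1; a_1 = -12/13; a_2 = 111/247; a_3 = -36/247


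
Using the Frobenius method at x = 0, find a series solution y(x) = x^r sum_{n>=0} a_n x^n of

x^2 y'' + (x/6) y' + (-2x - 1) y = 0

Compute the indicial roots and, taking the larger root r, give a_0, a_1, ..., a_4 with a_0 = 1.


Write in Frobenius form y'' + (p(x)/x) y' + (q(x)/x^2) y = 0:
  p(x) = 1/6,  q(x) = -2x - 1.
Indicial equation: r(r-1) + (1/6) r + (-1) = 0 -> roots r_1 = 3/2, r_2 = -2/3.
Take r = r_1 = 3/2. Let y(x) = x^r sum_{n>=0} a_n x^n with a_0 = 1.
Substitute y = x^r sum a_n x^n and match x^{r+n}. The recurrence is
  D(n) a_n - 2 a_{n-1} = 0,  where D(n) = (r+n)(r+n-1) + (1/6)(r+n) + (-1).
  a_n = 2 / D(n) * a_{n-1}.
Since the indicial polynomial factors as (r - r_1)(r - r_2), D(n) = (r_1 + n - r_1)(r_1 + n - r_2) = n(n + 13/6).
Evaluating step by step (a_0 = 1):
  n = 1: D(1) = 1(1 + 13/6) = 19/6; numerator = 2(1) = 2; a_1 = (2)/(19/6) = 12/19
  n = 2: D(2) = 2(2 + 13/6) = 25/3; numerator = 2(12/19) = 24/19; a_2 = (24/19)/(25/3) = 72/475
  n = 3: D(3) = 3(3 + 13/6) = 31/2; numerator = 2(72/475) = 144/475; a_3 = (144/475)/(31/2) = 288/14725
  n = 4: D(4) = 4(4 + 13/6) = 74/3; numerator = 2(288/14725) = 576/14725; a_4 = (576/14725)/(74/3) = 864/544825

r = 3/2; a_0 = 1; a_1 = 12/19; a_2 = 72/475; a_3 = 288/14725; a_4 = 864/544825


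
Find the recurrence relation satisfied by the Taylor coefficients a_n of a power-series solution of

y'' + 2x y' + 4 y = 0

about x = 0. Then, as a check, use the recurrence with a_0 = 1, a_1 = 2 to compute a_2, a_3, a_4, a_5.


Substitute y = sum_n a_n x^n.
y''(x) has coefficient (n+2)(n+1) a_{n+2} at x^n;
2 x y'(x) has coefficient 2 n a_n at x^n (shift);
4 y(x) has coefficient 4 a_n at x^n.
Matching x^n: (n+2)(n+1) a_{n+2} + (2n + 4) a_n = 0.
Thus a_{n+2} = (-2n - 4) / ((n+1)(n+2)) * a_n.

Check with a_0 = 1, a_1 = 2 (apply the recurrence for n = 0, 1, 2, 3): a_0 = 1, a_1 = 2, a_2 = -2, a_3 = -2, a_4 = 4/3, a_5 = 1.

a_(n+2) = (-2n - 4) / ((n+1)(n+2)) * a_n; check: a_0 = 1, a_1 = 2, a_2 = -2, a_3 = -2, a_4 = 4/3, a_5 = 1


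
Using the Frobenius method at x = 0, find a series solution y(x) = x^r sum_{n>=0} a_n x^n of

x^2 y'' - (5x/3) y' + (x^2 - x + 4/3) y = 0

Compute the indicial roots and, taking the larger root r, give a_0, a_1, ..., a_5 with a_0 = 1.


Write in Frobenius form y'' + (p(x)/x) y' + (q(x)/x^2) y = 0:
  p(x) = -5/3,  q(x) = x^2 - x + 4/3.
Indicial equation: r(r-1) + (-5/3) r + (4/3) = 0 -> roots r_1 = 2, r_2 = 2/3.
Take r = r_1 = 2. Let y(x) = x^r sum_{n>=0} a_n x^n with a_0 = 1.
Substitute y = x^r sum a_n x^n and match x^{r+n}. The recurrence is
  D(n) a_n - 1 a_{n-1} + 1 a_{n-2} = 0,  where D(n) = (r+n)(r+n-1) + (-5/3)(r+n) + (4/3).
  a_n = [1 a_{n-1} - 1 a_{n-2}] / D(n).
Since the indicial polynomial factors as (r - r_1)(r - r_2), D(n) = (r_1 + n - r_1)(r_1 + n - r_2) = n(n + 4/3).
Evaluating step by step (a_0 = 1):
  n = 1: D(1) = 1(1 + 4/3) = 7/3; numerator = 1(1) = 1; a_1 = (1)/(7/3) = 3/7
  n = 2: D(2) = 2(2 + 4/3) = 20/3; numerator = 1(3/7) - 1(1) = -4/7; a_2 = (-4/7)/(20/3) = -3/35
  n = 3: D(3) = 3(3 + 4/3) = 13; numerator = 1(-3/35) - 1(3/7) = -18/35; a_3 = (-18/35)/(13) = -18/455
  n = 4: D(4) = 4(4 + 4/3) = 64/3; numerator = 1(-18/455) - 1(-3/35) = 3/65; a_4 = (3/65)/(64/3) = 9/4160
  n = 5: D(5) = 5(5 + 4/3) = 95/3; numerator = 1(9/4160) - 1(-18/455) = 243/5824; a_5 = (243/5824)/(95/3) = 729/553280

r = 2; a_0 = 1; a_1 = 3/7; a_2 = -3/35; a_3 = -18/455; a_4 = 9/4160; a_5 = 729/553280


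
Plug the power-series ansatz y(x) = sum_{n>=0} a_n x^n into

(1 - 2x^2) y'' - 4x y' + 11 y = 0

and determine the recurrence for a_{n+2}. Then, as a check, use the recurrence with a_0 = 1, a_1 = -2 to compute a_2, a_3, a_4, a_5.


Substitute y = sum_n a_n x^n.
(1 - 2 x^2) y'' contributes (n+2)(n+1) a_{n+2} - 2 n(n-1) a_n at x^n.
-4 x y'(x) contributes -4 n a_n at x^n.
11 y(x) contributes 11 a_n at x^n.
Matching x^n: (n+2)(n+1) a_{n+2} + (-2 n(n-1) - 4 n + 11) a_n = 0.
Thus a_{n+2} = (2 n(n-1) + 4 n - 11) / ((n+1)(n+2)) * a_n.

Check with a_0 = 1, a_1 = -2 (apply the recurrence for n = 0, 1, 2, 3): a_0 = 1, a_1 = -2, a_2 = -11/2, a_3 = 7/3, a_4 = -11/24, a_5 = 91/60.

a_(n+2) = (2 n(n-1) + 4 n - 11) / ((n+1)(n+2)) * a_n; check: a_0 = 1, a_1 = -2, a_2 = -11/2, a_3 = 7/3, a_4 = -11/24, a_5 = 91/60


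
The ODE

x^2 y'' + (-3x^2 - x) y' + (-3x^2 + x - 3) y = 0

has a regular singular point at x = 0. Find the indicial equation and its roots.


Divide by x^2 to reach normal form y'' + P_1(x) y' + P_2(x) y = 0 with P_1(x) = -3 - 1/x and P_2(x) = -3 + 1/x - 3/x^2.
x = 0 is a singular point because the y'-coefficient -3 - 1/x has a pole at x = 0 and the y-coefficient -3 + 1/x - 3/x^2 has a pole at x = 0.
It is a regular singular point because x P_1(x) = p(x) = -3x - 1 and x^2 P_2(x) = q(x) = -3x^2 + x - 3 are polynomials, hence analytic at x = 0.
p(0) = -1,  q(0) = -3.
Indicial equation: r(r-1) + p(0) r + q(0) = 0, i.e. r^2 + (p(0) - 1) r + q(0) = 0, i.e. r^2 - 2 r - 3 = 0.
Discriminant: (-2)^2 - 4(-3) = 16, so r = (2 ± 4)/2.
Solving: r_1 = 3, r_2 = -1.

indicial: r^2 - 2 r - 3 = 0; roots r_1 = 3, r_2 = -1


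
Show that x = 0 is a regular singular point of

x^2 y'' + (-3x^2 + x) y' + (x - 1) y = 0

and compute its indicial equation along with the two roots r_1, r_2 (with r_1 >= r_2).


Divide by x^2 to reach normal form y'' + P_1(x) y' + P_2(x) y = 0 with P_1(x) = -3 + 1/x and P_2(x) = 1/x - 1/x^2.
x = 0 is a singular point because the y'-coefficient -3 + 1/x has a pole at x = 0 and the y-coefficient 1/x - 1/x^2 has a pole at x = 0.
It is a regular singular point because x P_1(x) = p(x) = 1 - 3x and x^2 P_2(x) = q(x) = x - 1 are polynomials, hence analytic at x = 0.
p(0) = 1,  q(0) = -1.
Indicial equation: r(r-1) + p(0) r + q(0) = 0, i.e. r^2 + (p(0) - 1) r + q(0) = 0, i.e. r^2 - 1 = 0.
Discriminant: (0)^2 - 4(-1) = 4, so r = (0 ± 2)/2.
Solving: r_1 = 1, r_2 = -1.

indicial: r^2 - 1 = 0; roots r_1 = 1, r_2 = -1


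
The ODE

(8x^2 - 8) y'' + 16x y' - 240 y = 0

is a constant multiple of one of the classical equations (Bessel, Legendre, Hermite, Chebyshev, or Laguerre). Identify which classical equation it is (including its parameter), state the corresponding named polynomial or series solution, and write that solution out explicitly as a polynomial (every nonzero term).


All three coefficients share the factor -8; dividing through by -8 gives  (1 - x^2) y'' - 2x y' + 30 y = 0.
This matches the Legendre equation (1 - x^2) y'' - 2x y' + n(n+1) y = 0 (note the -2x y' term) with n(n+1) = 30, so n = 5; the polynomial solution is P_5(x).
With y = sum_k a_k x^k, matching x^k gives (k+2)(k+1) a_{k+2} = [k(k+1) - n(n+1)] a_k = (k - 5)(k + 6) a_k. The right side vanishes at k = 5, so the series with the parity of 5 terminates at degree 5.
Standard normalization (P_n(1) = 1): leading coefficient (2n)!/(2^n (n!)^2) = 3628800/(32*14400) = 63/8, so a_5 = 63/8. Work downward with a_k = (k+1)(k+2) a_{k+2} / ((k - 5)(k + 6)):
  a_3 = (4)(5)(63/8) / ((3 - 5)(3 + 6)) = (315/2)/(-18) = -35/4
  a_1 = (2)(3)(-35/4) / ((1 - 5)(1 + 6)) = (-105/2)/(-28) = 15/8
Hence P_5(x) = 63 x^5/8 - 35 x^3/4 + 15 x/8.

P_5(x); series = 63 x^5/8 - 35 x^3/4 + 15 x/8


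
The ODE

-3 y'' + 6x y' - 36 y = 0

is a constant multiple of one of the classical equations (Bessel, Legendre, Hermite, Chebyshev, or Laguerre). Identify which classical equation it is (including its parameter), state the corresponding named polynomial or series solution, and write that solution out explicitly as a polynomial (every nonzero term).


All three coefficients share the factor -3; dividing through by -3 gives  y'' - 2x y' + 12 y = 0.
This matches the Hermite equation y'' - 2x y' + 2n y = 0 with 2n = 12, so n = 6; the polynomial solution is H_6(x).
With y = sum_k a_k x^k, matching x^k gives (k+2)(k+1) a_{k+2} = 2(k - n) a_k = 2(k - 6) a_k. The right side vanishes at k = 6, so the series with the parity of 6 terminates at degree 6.
Standard normalization: leading coefficient of H_n is 2^n, so a_6 = 2^6 = 64. Work downward with a_k = (k+1)(k+2) a_{k+2} / (2(k - n)):
  a_4 = (5)(6)(64) / (2(4 - 6)) = 1920/(-4) = -480
  a_2 = (3)(4)(-480) / (2(2 - 6)) = -5760/(-8) = 720
  a_0 = (1)(2)(720) / (2(0 - 6)) = 1440/(-12) = -120
Hence H_6(x) = 64 x^6 - 480 x^4 + 720 x^2 - 120.

H_6(x); series = 64 x^6 - 480 x^4 + 720 x^2 - 120


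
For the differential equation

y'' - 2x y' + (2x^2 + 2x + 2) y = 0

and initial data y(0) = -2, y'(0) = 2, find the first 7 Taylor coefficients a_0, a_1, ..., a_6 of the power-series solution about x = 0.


Ansatz: y(x) = sum_{n>=0} a_n x^n, so y'(x) = sum_{n>=1} n a_n x^(n-1) and y''(x) = sum_{n>=2} n(n-1) a_n x^(n-2).
Substitute into P(x) y'' + Q(x) y' + R(x) y = 0 with P(x) = 1, Q(x) = -2x, R(x) = 2x^2 + 2x + 2, and match powers of x.
Initial conditions: a_0 = -2, a_1 = 2.
Setting the coefficient of each power of x to zero and solving order by order (substituting the coefficients already found):
  x^0: 2 a_2 + 2 a_0 = 0  ->  2 a_2 = -2 a_0 = 4  ->  a_2 = 2
  x^1: 6 a_3 + 2 a_0 = 0  ->  6 a_3 = -2 a_0 = 4  ->  a_3 = 2/3
  x^2: 12 a_4 - 2 a_2 + 2 a_1 + 2 a_0 = 0  ->  12 a_4 = 2 a_2 - 2 a_1 - 2 a_0 = 4  ->  a_4 = 1/3
  x^3: 20 a_5 - 4 a_3 + 2 a_2 + 2 a_1 = 0  ->  20 a_5 = 4 a_3 - 2 a_2 - 2 a_1 = -16/3  ->  a_5 = -4/15
  x^4: 30 a_6 - 6 a_4 + 2 a_3 + 2 a_2 = 0  ->  30 a_6 = 6 a_4 - 2 a_3 - 2 a_2 = -10/3  ->  a_6 = -1/9
Truncated series: y(x) = -2 + 2 x + 2 x^2 + (2/3) x^3 + (1/3) x^4 - (4/15) x^5 - (1/9) x^6 + O(x^7).

a_0 = -2; a_1 = 2; a_2 = 2; a_3 = 2/3; a_4 = 1/3; a_5 = -4/15; a_6 = -1/9


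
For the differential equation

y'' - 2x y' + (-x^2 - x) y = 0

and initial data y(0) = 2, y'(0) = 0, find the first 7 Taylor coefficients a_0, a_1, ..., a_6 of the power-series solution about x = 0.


Ansatz: y(x) = sum_{n>=0} a_n x^n, so y'(x) = sum_{n>=1} n a_n x^(n-1) and y''(x) = sum_{n>=2} n(n-1) a_n x^(n-2).
Substitute into P(x) y'' + Q(x) y' + R(x) y = 0 with P(x) = 1, Q(x) = -2x, R(x) = -x^2 - x, and match powers of x.
Initial conditions: a_0 = 2, a_1 = 0.
Setting the coefficient of each power of x to zero and solving order by order (substituting the coefficients already found):
  x^0: 2 a_2 = 0  ->  a_2 = 0
  x^1: 6 a_3 - 2 a_1 - a_0 = 0  ->  6 a_3 = 2 a_1 + a_0 = 2  ->  a_3 = 1/3
  x^2: 12 a_4 - 4 a_2 - a_1 - a_0 = 0  ->  12 a_4 = 4 a_2 + a_1 + a_0 = 2  ->  a_4 = 1/6
  x^3: 20 a_5 - 6 a_3 - a_2 - a_1 = 0  ->  20 a_5 = 6 a_3 + a_2 + a_1 = 2  ->  a_5 = 1/10
  x^4: 30 a_6 - 8 a_4 - a_3 - a_2 = 0  ->  30 a_6 = 8 a_4 + a_3 + a_2 = 5/3  ->  a_6 = 1/18
Truncated series: y(x) = 2 + (1/3) x^3 + (1/6) x^4 + (1/10) x^5 + (1/18) x^6 + O(x^7).

a_0 = 2; a_1 = 0; a_2 = 0; a_3 = 1/3; a_4 = 1/6; a_5 = 1/10; a_6 = 1/18


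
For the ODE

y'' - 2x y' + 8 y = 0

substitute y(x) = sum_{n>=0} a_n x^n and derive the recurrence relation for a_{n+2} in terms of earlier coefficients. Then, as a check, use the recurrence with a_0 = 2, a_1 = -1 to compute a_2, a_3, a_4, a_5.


Substitute y = sum_n a_n x^n.
y''(x) has coefficient (n+2)(n+1) a_{n+2} at x^n;
-2 x y'(x) has coefficient -2 n a_n at x^n (shift);
8 y(x) has coefficient 8 a_n at x^n.
Matching x^n: (n+2)(n+1) a_{n+2} + (-2n + 8) a_n = 0.
Thus a_{n+2} = (2n - 8) / ((n+1)(n+2)) * a_n.

Check with a_0 = 2, a_1 = -1 (apply the recurrence for n = 0, 1, 2, 3): a_0 = 2, a_1 = -1, a_2 = -8, a_3 = 1, a_4 = 8/3, a_5 = -1/10.

a_(n+2) = (2n - 8) / ((n+1)(n+2)) * a_n; check: a_0 = 2, a_1 = -1, a_2 = -8, a_3 = 1, a_4 = 8/3, a_5 = -1/10


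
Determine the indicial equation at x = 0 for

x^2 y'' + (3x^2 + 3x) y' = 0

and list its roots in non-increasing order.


Divide by x^2 to reach normal form y'' + P_1(x) y' + P_2(x) y = 0 with P_1(x) = 3 + 3/x and P_2(x) = 0.
x = 0 is a singular point because the y'-coefficient 3 + 3/x has a pole at x = 0.
It is a regular singular point because x P_1(x) = p(x) = 3x + 3 and x^2 P_2(x) = q(x) = 0 are polynomials, hence analytic at x = 0.
p(0) = 3,  q(0) = 0.
Indicial equation: r(r-1) + p(0) r + q(0) = 0, i.e. r^2 + (p(0) - 1) r + q(0) = 0, i.e. r^2 + 2 r = 0.
Discriminant: (2)^2 - 4(0) = 4, so r = (-2 ± 2)/2.
Solving: r_1 = 0, r_2 = -2.

indicial: r^2 + 2 r = 0; roots r_1 = 0, r_2 = -2


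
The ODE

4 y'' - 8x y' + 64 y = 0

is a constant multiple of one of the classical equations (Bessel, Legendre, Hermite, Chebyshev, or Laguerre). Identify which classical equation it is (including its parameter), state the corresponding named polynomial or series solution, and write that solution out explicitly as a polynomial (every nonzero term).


All three coefficients share the factor 4; dividing through by 4 gives  y'' - 2x y' + 16 y = 0.
This matches the Hermite equation y'' - 2x y' + 2n y = 0 with 2n = 16, so n = 8; the polynomial solution is H_8(x).
With y = sum_k a_k x^k, matching x^k gives (k+2)(k+1) a_{k+2} = 2(k - n) a_k = 2(k - 8) a_k. The right side vanishes at k = 8, so the series with the parity of 8 terminates at degree 8.
Standard normalization: leading coefficient of H_n is 2^n, so a_8 = 2^8 = 256. Work downward with a_k = (k+1)(k+2) a_{k+2} / (2(k - n)):
  a_6 = (7)(8)(256) / (2(6 - 8)) = 14336/(-4) = -3584
  a_4 = (5)(6)(-3584) / (2(4 - 8)) = -107520/(-8) = 13440
  a_2 = (3)(4)(13440) / (2(2 - 8)) = 161280/(-12) = -13440
  a_0 = (1)(2)(-13440) / (2(0 - 8)) = -26880/(-16) = 1680
Hence H_8(x) = 256 x^8 - 3584 x^6 + 13440 x^4 - 13440 x^2 + 1680.

H_8(x); series = 256 x^8 - 3584 x^6 + 13440 x^4 - 13440 x^2 + 1680


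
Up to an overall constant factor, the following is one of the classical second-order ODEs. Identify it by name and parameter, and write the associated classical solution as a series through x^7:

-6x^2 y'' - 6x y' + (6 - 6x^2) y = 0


All three coefficients share the factor -6; dividing through by -6 gives  x^2 y'' + x y' + (x^2 - 1) y = 0.
This matches the Bessel equation x^2 y'' + x y' + (x^2 - nu^2) y = 0 with nu^2 = 1, so nu = 1; the solution bounded at x = 0 is J_1(x).
Frobenius at x = 0: indicial roots ±nu; for r = nu the recurrence k(k + 2nu) c_k = -c_{k-2} gives the standard series J_nu(x) = sum_{k>=0} (-1)^k / (k! (k+nu)!) (x/2)^(2k+nu). Evaluate the first 4 terms:
  k = 0: (-1)^0 / (0! * 1! * 2^1) x^1 = 1/(1*1*2) x^1 = (1/2) x^1
  k = 1: (-1)^1 / (1! * 2! * 2^3) x^3 = -1/(1*2*8) x^3 = (-1/16) x^3
  k = 2: (-1)^2 / (2! * 3! * 2^5) x^5 = 1/(2*6*32) x^5 = (1/384) x^5
  k = 3: (-1)^3 / (3! * 4! * 2^7) x^7 = -1/(6*24*128) x^7 = (-1/18432) x^7
Hence J_1(x) = -x^7/18432 + x^5/384 - x^3/16 + x/2 + ....

J_1(x); series = -x^7/18432 + x^5/384 - x^3/16 + x/2


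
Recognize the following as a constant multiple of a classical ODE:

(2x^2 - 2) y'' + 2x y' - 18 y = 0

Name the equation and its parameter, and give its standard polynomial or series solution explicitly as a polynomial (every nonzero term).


All three coefficients share the factor -2; dividing through by -2 gives  (1 - x^2) y'' - x y' + 9 y = 0.
This matches the Chebyshev equation (1 - x^2) y'' - x y' + n^2 y = 0 (note the -x y' term, not -2x y') with n^2 = 9, so n = 3; the polynomial solution is T_3(x).
With y = sum_k a_k x^k, matching x^k gives (k+2)(k+1) a_{k+2} = (k^2 - n^2) a_k = (k - 3)(k + 3) a_k. The right side vanishes at k = 3, so the series with the parity of 3 terminates at degree 3.
Standard normalization: leading coefficient of T_n is 2^(n-1), so a_3 = 2^2 = 4. Work downward with a_k = (k+1)(k+2) a_{k+2} / ((k - 3)(k + 3)):
  a_1 = (2)(3)(4) / ((1 - 3)(1 + 3)) = 24/(-8) = -3
Hence T_3(x) = 4 x^3 - 3 x.

T_3(x); series = 4 x^3 - 3 x


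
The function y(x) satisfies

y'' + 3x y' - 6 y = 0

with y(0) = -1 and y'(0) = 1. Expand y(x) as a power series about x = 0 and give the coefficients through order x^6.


Ansatz: y(x) = sum_{n>=0} a_n x^n, so y'(x) = sum_{n>=1} n a_n x^(n-1) and y''(x) = sum_{n>=2} n(n-1) a_n x^(n-2).
Substitute into P(x) y'' + Q(x) y' + R(x) y = 0 with P(x) = 1, Q(x) = 3x, R(x) = -6, and match powers of x.
Initial conditions: a_0 = -1, a_1 = 1.
Setting the coefficient of each power of x to zero and solving order by order (substituting the coefficients already found):
  x^0: 2 a_2 - 6 a_0 = 0  ->  2 a_2 = 6 a_0 = -6  ->  a_2 = -3
  x^1: 6 a_3 - 3 a_1 = 0  ->  6 a_3 = 3 a_1 = 3  ->  a_3 = 1/2
  x^2: 12 a_4 = 0  ->  a_4 = 0
  x^3: 20 a_5 + 3 a_3 = 0  ->  20 a_5 = -3 a_3 = -3/2  ->  a_5 = -3/40
  x^4: 30 a_6 + 6 a_4 = 0  ->  30 a_6 = -6 a_4 = 0  ->  a_6 = 0
Truncated series: y(x) = -1 + x - 3 x^2 + (1/2) x^3 - (3/40) x^5 + O(x^7).

a_0 = -1; a_1 = 1; a_2 = -3; a_3 = 1/2; a_4 = 0; a_5 = -3/40; a_6 = 0


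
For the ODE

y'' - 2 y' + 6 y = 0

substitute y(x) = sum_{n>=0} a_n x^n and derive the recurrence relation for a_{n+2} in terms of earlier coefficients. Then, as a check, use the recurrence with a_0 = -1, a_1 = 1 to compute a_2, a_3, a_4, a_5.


Substitute y = sum_n a_n x^n.
y''(x) has coefficient (n+2)(n+1) a_{n+2} at x^n;
-2 y'(x) has coefficient -2 (n+1) a_{n+1} at x^n;
6 y(x) has coefficient 6 a_n at x^n.
Matching x^n: (n+2)(n+1) a_{n+2} - 2 (n+1) a_{n+1} + 6 a_n = 0.
Thus a_{n+2} = [2 (n+1) a_{n+1} - 6 a_n] / ((n+1)(n+2)).

Check with a_0 = -1, a_1 = 1 (apply the recurrence for n = 0, 1, 2, 3): a_0 = -1, a_1 = 1, a_2 = 4, a_3 = 5/3, a_4 = -7/6, a_5 = -29/30.

a_(n+2) = [2 (n+1) a_(n+1) - 6 a_n] / ((n+1)(n+2)); check: a_0 = -1, a_1 = 1, a_2 = 4, a_3 = 5/3, a_4 = -7/6, a_5 = -29/30


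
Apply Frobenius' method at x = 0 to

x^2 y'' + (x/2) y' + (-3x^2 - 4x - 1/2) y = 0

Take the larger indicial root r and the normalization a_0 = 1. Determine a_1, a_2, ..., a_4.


Write in Frobenius form y'' + (p(x)/x) y' + (q(x)/x^2) y = 0:
  p(x) = 1/2,  q(x) = -3x^2 - 4x - 1/2.
Indicial equation: r(r-1) + (1/2) r + (-1/2) = 0 -> roots r_1 = 1, r_2 = -1/2.
Take r = r_1 = 1. Let y(x) = x^r sum_{n>=0} a_n x^n with a_0 = 1.
Substitute y = x^r sum a_n x^n and match x^{r+n}. The recurrence is
  D(n) a_n - 4 a_{n-1} - 3 a_{n-2} = 0,  where D(n) = (r+n)(r+n-1) + (1/2)(r+n) + (-1/2).
  a_n = [4 a_{n-1} + 3 a_{n-2}] / D(n).
Since the indicial polynomial factors as (r - r_1)(r - r_2), D(n) = (r_1 + n - r_1)(r_1 + n - r_2) = n(n + 3/2).
Evaluating step by step (a_0 = 1):
  n = 1: D(1) = 1(1 + 3/2) = 5/2; numerator = 4(1) = 4; a_1 = (4)/(5/2) = 8/5
  n = 2: D(2) = 2(2 + 3/2) = 7; numerator = 4(8/5) + 3(1) = 47/5; a_2 = (47/5)/(7) = 47/35
  n = 3: D(3) = 3(3 + 3/2) = 27/2; numerator = 4(47/35) + 3(8/5) = 356/35; a_3 = (356/35)/(27/2) = 712/945
  n = 4: D(4) = 4(4 + 3/2) = 22; numerator = 4(712/945) + 3(47/35) = 1331/189; a_4 = (1331/189)/(22) = 121/378

r = 1; a_0 = 1; a_1 = 8/5; a_2 = 47/35; a_3 = 712/945; a_4 = 121/378


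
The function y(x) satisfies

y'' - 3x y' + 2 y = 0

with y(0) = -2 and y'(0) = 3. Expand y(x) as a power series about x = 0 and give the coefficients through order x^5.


Ansatz: y(x) = sum_{n>=0} a_n x^n, so y'(x) = sum_{n>=1} n a_n x^(n-1) and y''(x) = sum_{n>=2} n(n-1) a_n x^(n-2).
Substitute into P(x) y'' + Q(x) y' + R(x) y = 0 with P(x) = 1, Q(x) = -3x, R(x) = 2, and match powers of x.
Initial conditions: a_0 = -2, a_1 = 3.
Setting the coefficient of each power of x to zero and solving order by order (substituting the coefficients already found):
  x^0: 2 a_2 + 2 a_0 = 0  ->  2 a_2 = -2 a_0 = 4  ->  a_2 = 2
  x^1: 6 a_3 - a_1 = 0  ->  6 a_3 = a_1 = 3  ->  a_3 = 1/2
  x^2: 12 a_4 - 4 a_2 = 0  ->  12 a_4 = 4 a_2 = 8  ->  a_4 = 2/3
  x^3: 20 a_5 - 7 a_3 = 0  ->  20 a_5 = 7 a_3 = 7/2  ->  a_5 = 7/40
Truncated series: y(x) = -2 + 3 x + 2 x^2 + (1/2) x^3 + (2/3) x^4 + (7/40) x^5 + O(x^6).

a_0 = -2; a_1 = 3; a_2 = 2; a_3 = 1/2; a_4 = 2/3; a_5 = 7/40


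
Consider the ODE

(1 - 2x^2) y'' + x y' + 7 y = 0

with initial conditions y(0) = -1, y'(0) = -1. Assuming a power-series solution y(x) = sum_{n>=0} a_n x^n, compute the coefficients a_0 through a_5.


Ansatz: y(x) = sum_{n>=0} a_n x^n, so y'(x) = sum_{n>=1} n a_n x^(n-1) and y''(x) = sum_{n>=2} n(n-1) a_n x^(n-2).
Substitute into P(x) y'' + Q(x) y' + R(x) y = 0 with P(x) = 1 - 2x^2, Q(x) = x, R(x) = 7, and match powers of x.
Initial conditions: a_0 = -1, a_1 = -1.
Setting the coefficient of each power of x to zero and solving order by order (substituting the coefficients already found):
  x^0: 2 a_2 + 7 a_0 = 0  ->  2 a_2 = -7 a_0 = 7  ->  a_2 = 7/2
  x^1: 6 a_3 + 8 a_1 = 0  ->  6 a_3 = -8 a_1 = 8  ->  a_3 = 4/3
  x^2: 12 a_4 + 5 a_2 = 0  ->  12 a_4 = -5 a_2 = -35/2  ->  a_4 = -35/24
  x^3: 20 a_5 - 2 a_3 = 0  ->  20 a_5 = 2 a_3 = 8/3  ->  a_5 = 2/15
Truncated series: y(x) = -1 - x + (7/2) x^2 + (4/3) x^3 - (35/24) x^4 + (2/15) x^5 + O(x^6).

a_0 = -1; a_1 = -1; a_2 = 7/2; a_3 = 4/3; a_4 = -35/24; a_5 = 2/15


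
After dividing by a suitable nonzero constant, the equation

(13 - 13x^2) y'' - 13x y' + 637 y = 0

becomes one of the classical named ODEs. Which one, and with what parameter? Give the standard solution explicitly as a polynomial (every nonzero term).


All three coefficients share the factor 13; dividing through by 13 gives  (1 - x^2) y'' - x y' + 49 y = 0.
This matches the Chebyshev equation (1 - x^2) y'' - x y' + n^2 y = 0 (note the -x y' term, not -2x y') with n^2 = 49, so n = 7; the polynomial solution is T_7(x).
With y = sum_k a_k x^k, matching x^k gives (k+2)(k+1) a_{k+2} = (k^2 - n^2) a_k = (k - 7)(k + 7) a_k. The right side vanishes at k = 7, so the series with the parity of 7 terminates at degree 7.
Standard normalization: leading coefficient of T_n is 2^(n-1), so a_7 = 2^6 = 64. Work downward with a_k = (k+1)(k+2) a_{k+2} / ((k - 7)(k + 7)):
  a_5 = (6)(7)(64) / ((5 - 7)(5 + 7)) = 2688/(-24) = -112
  a_3 = (4)(5)(-112) / ((3 - 7)(3 + 7)) = -2240/(-40) = 56
  a_1 = (2)(3)(56) / ((1 - 7)(1 + 7)) = 336/(-48) = -7
Hence T_7(x) = 64 x^7 - 112 x^5 + 56 x^3 - 7 x.

T_7(x); series = 64 x^7 - 112 x^5 + 56 x^3 - 7 x


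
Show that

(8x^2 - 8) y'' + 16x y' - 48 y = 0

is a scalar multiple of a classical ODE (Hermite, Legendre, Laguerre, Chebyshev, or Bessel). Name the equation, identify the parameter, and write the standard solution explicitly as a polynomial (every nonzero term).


All three coefficients share the factor -8; dividing through by -8 gives  (1 - x^2) y'' - 2x y' + 6 y = 0.
This matches the Legendre equation (1 - x^2) y'' - 2x y' + n(n+1) y = 0 (note the -2x y' term) with n(n+1) = 6, so n = 2; the polynomial solution is P_2(x).
With y = sum_k a_k x^k, matching x^k gives (k+2)(k+1) a_{k+2} = [k(k+1) - n(n+1)] a_k = (k - 2)(k + 3) a_k. The right side vanishes at k = 2, so the series with the parity of 2 terminates at degree 2.
Standard normalization (P_n(1) = 1): leading coefficient (2n)!/(2^n (n!)^2) = 24/(4*4) = 3/2, so a_2 = 3/2. Work downward with a_k = (k+1)(k+2) a_{k+2} / ((k - 2)(k + 3)):
  a_0 = (1)(2)(3/2) / ((0 - 2)(0 + 3)) = 3/(-6) = -1/2
Hence P_2(x) = 3 x^2/2 - 1/2.

P_2(x); series = 3 x^2/2 - 1/2


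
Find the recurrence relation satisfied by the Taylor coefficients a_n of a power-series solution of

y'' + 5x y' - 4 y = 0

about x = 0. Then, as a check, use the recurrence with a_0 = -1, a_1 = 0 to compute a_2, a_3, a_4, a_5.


Substitute y = sum_n a_n x^n.
y''(x) has coefficient (n+2)(n+1) a_{n+2} at x^n;
5 x y'(x) has coefficient 5 n a_n at x^n (shift);
-4 y(x) has coefficient -4 a_n at x^n.
Matching x^n: (n+2)(n+1) a_{n+2} + (5n - 4) a_n = 0.
Thus a_{n+2} = (-5n + 4) / ((n+1)(n+2)) * a_n.

Check with a_0 = -1, a_1 = 0 (apply the recurrence for n = 0, 1, 2, 3): a_0 = -1, a_1 = 0, a_2 = -2, a_3 = 0, a_4 = 1, a_5 = 0.

a_(n+2) = (-5n + 4) / ((n+1)(n+2)) * a_n; check: a_0 = -1, a_1 = 0, a_2 = -2, a_3 = 0, a_4 = 1, a_5 = 0


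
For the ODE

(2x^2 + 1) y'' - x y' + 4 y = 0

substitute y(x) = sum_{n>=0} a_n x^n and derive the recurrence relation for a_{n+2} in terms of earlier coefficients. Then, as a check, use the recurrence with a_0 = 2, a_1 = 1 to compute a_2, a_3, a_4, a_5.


Substitute y = sum_n a_n x^n.
(1 + 2 x^2) y'' contributes (n+2)(n+1) a_{n+2} + 2 n(n-1) a_n at x^n.
-x y'(x) contributes -n a_n at x^n.
4 y(x) contributes 4 a_n at x^n.
Matching x^n: (n+2)(n+1) a_{n+2} + (2 n(n-1) - n + 4) a_n = 0.
Thus a_{n+2} = (-2 n(n-1) + n - 4) / ((n+1)(n+2)) * a_n.

Check with a_0 = 2, a_1 = 1 (apply the recurrence for n = 0, 1, 2, 3): a_0 = 2, a_1 = 1, a_2 = -4, a_3 = -1/2, a_4 = 2, a_5 = 13/40.

a_(n+2) = (-2 n(n-1) + n - 4) / ((n+1)(n+2)) * a_n; check: a_0 = 2, a_1 = 1, a_2 = -4, a_3 = -1/2, a_4 = 2, a_5 = 13/40


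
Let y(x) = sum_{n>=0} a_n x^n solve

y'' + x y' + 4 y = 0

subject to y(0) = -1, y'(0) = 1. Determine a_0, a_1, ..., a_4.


Ansatz: y(x) = sum_{n>=0} a_n x^n, so y'(x) = sum_{n>=1} n a_n x^(n-1) and y''(x) = sum_{n>=2} n(n-1) a_n x^(n-2).
Substitute into P(x) y'' + Q(x) y' + R(x) y = 0 with P(x) = 1, Q(x) = x, R(x) = 4, and match powers of x.
Initial conditions: a_0 = -1, a_1 = 1.
Setting the coefficient of each power of x to zero and solving order by order (substituting the coefficients already found):
  x^0: 2 a_2 + 4 a_0 = 0  ->  2 a_2 = -4 a_0 = 4  ->  a_2 = 2
  x^1: 6 a_3 + 5 a_1 = 0  ->  6 a_3 = -5 a_1 = -5  ->  a_3 = -5/6
  x^2: 12 a_4 + 6 a_2 = 0  ->  12 a_4 = -6 a_2 = -12  ->  a_4 = -1
Truncated series: y(x) = -1 + x + 2 x^2 - (5/6) x^3 - x^4 + O(x^5).

a_0 = -1; a_1 = 1; a_2 = 2; a_3 = -5/6; a_4 = -1


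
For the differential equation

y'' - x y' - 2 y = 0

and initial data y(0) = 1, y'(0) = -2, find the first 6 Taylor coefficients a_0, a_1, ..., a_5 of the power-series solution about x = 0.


Ansatz: y(x) = sum_{n>=0} a_n x^n, so y'(x) = sum_{n>=1} n a_n x^(n-1) and y''(x) = sum_{n>=2} n(n-1) a_n x^(n-2).
Substitute into P(x) y'' + Q(x) y' + R(x) y = 0 with P(x) = 1, Q(x) = -x, R(x) = -2, and match powers of x.
Initial conditions: a_0 = 1, a_1 = -2.
Setting the coefficient of each power of x to zero and solving order by order (substituting the coefficients already found):
  x^0: 2 a_2 - 2 a_0 = 0  ->  2 a_2 = 2 a_0 = 2  ->  a_2 = 1
  x^1: 6 a_3 - 3 a_1 = 0  ->  6 a_3 = 3 a_1 = -6  ->  a_3 = -1
  x^2: 12 a_4 - 4 a_2 = 0  ->  12 a_4 = 4 a_2 = 4  ->  a_4 = 1/3
  x^3: 20 a_5 - 5 a_3 = 0  ->  20 a_5 = 5 a_3 = -5  ->  a_5 = -1/4
Truncated series: y(x) = 1 - 2 x + x^2 - x^3 + (1/3) x^4 - (1/4) x^5 + O(x^6).

a_0 = 1; a_1 = -2; a_2 = 1; a_3 = -1; a_4 = 1/3; a_5 = -1/4


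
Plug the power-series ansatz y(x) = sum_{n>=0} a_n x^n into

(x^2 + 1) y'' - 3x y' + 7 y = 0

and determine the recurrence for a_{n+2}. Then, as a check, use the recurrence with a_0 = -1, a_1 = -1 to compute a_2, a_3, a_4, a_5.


Substitute y = sum_n a_n x^n.
(1 + 1 x^2) y'' contributes (n+2)(n+1) a_{n+2} + n(n-1) a_n at x^n.
-3 x y'(x) contributes -3 n a_n at x^n.
7 y(x) contributes 7 a_n at x^n.
Matching x^n: (n+2)(n+1) a_{n+2} + (n(n-1) - 3 n + 7) a_n = 0.
Thus a_{n+2} = (-n(n-1) + 3 n - 7) / ((n+1)(n+2)) * a_n.

Check with a_0 = -1, a_1 = -1 (apply the recurrence for n = 0, 1, 2, 3): a_0 = -1, a_1 = -1, a_2 = 7/2, a_3 = 2/3, a_4 = -7/8, a_5 = -2/15.

a_(n+2) = (-n(n-1) + 3 n - 7) / ((n+1)(n+2)) * a_n; check: a_0 = -1, a_1 = -1, a_2 = 7/2, a_3 = 2/3, a_4 = -7/8, a_5 = -2/15


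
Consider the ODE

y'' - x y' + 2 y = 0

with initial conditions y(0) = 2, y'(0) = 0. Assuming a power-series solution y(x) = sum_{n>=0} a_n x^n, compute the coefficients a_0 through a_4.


Ansatz: y(x) = sum_{n>=0} a_n x^n, so y'(x) = sum_{n>=1} n a_n x^(n-1) and y''(x) = sum_{n>=2} n(n-1) a_n x^(n-2).
Substitute into P(x) y'' + Q(x) y' + R(x) y = 0 with P(x) = 1, Q(x) = -x, R(x) = 2, and match powers of x.
Initial conditions: a_0 = 2, a_1 = 0.
Setting the coefficient of each power of x to zero and solving order by order (substituting the coefficients already found):
  x^0: 2 a_2 + 2 a_0 = 0  ->  2 a_2 = -2 a_0 = -4  ->  a_2 = -2
  x^1: 6 a_3 + a_1 = 0  ->  6 a_3 = -a_1 = 0  ->  a_3 = 0
  x^2: 12 a_4 = 0  ->  a_4 = 0
Truncated series: y(x) = 2 - 2 x^2 + O(x^5).

a_0 = 2; a_1 = 0; a_2 = -2; a_3 = 0; a_4 = 0


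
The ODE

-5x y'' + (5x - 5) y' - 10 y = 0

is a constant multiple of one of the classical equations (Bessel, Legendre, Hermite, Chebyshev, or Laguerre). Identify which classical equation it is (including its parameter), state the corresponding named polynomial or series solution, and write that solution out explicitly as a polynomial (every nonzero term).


All three coefficients share the factor -5; dividing through by -5 gives  x y'' + (1 - x) y' + 2 y = 0.
This matches the Laguerre equation x y'' + (1 - x) y' + n y = 0 with n = 2; the polynomial solution is L_2(x).
With y = sum_k a_k x^k, matching x^k gives (k+1)k a_{k+1} + (k+1) a_{k+1} - k a_k + n a_k = 0, i.e. (k+1)^2 a_{k+1} = (k - n) a_k = (k - 2) a_k. The right side vanishes at k = 2, so the series terminates at degree 2.
Standard normalization L_n(0) = 1 gives a_0 = 1. Work upward with a_{k+1} = (k - 2) a_k / (k+1)^2:
  a_1 = (0 - 2)(1) / 1^2 = -2/1 = -2
  a_2 = (1 - 2)(-2) / 2^2 = 2/4 = 1/2
Hence L_2(x) = x^2/2 - 2 x + 1.

L_2(x); series = x^2/2 - 2 x + 1


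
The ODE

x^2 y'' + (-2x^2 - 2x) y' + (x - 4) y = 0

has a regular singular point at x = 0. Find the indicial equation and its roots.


Divide by x^2 to reach normal form y'' + P_1(x) y' + P_2(x) y = 0 with P_1(x) = -2 - 2/x and P_2(x) = 1/x - 4/x^2.
x = 0 is a singular point because the y'-coefficient -2 - 2/x has a pole at x = 0 and the y-coefficient 1/x - 4/x^2 has a pole at x = 0.
It is a regular singular point because x P_1(x) = p(x) = -2x - 2 and x^2 P_2(x) = q(x) = x - 4 are polynomials, hence analytic at x = 0.
p(0) = -2,  q(0) = -4.
Indicial equation: r(r-1) + p(0) r + q(0) = 0, i.e. r^2 + (p(0) - 1) r + q(0) = 0, i.e. r^2 - 3 r - 4 = 0.
Discriminant: (-3)^2 - 4(-4) = 25, so r = (3 ± 5)/2.
Solving: r_1 = 4, r_2 = -1.

indicial: r^2 - 3 r - 4 = 0; roots r_1 = 4, r_2 = -1


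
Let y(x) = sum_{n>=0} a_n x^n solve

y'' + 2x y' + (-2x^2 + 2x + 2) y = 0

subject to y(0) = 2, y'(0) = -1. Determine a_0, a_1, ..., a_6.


Ansatz: y(x) = sum_{n>=0} a_n x^n, so y'(x) = sum_{n>=1} n a_n x^(n-1) and y''(x) = sum_{n>=2} n(n-1) a_n x^(n-2).
Substitute into P(x) y'' + Q(x) y' + R(x) y = 0 with P(x) = 1, Q(x) = 2x, R(x) = -2x^2 + 2x + 2, and match powers of x.
Initial conditions: a_0 = 2, a_1 = -1.
Setting the coefficient of each power of x to zero and solving order by order (substituting the coefficients already found):
  x^0: 2 a_2 + 2 a_0 = 0  ->  2 a_2 = -2 a_0 = -4  ->  a_2 = -2
  x^1: 6 a_3 + 4 a_1 + 2 a_0 = 0  ->  6 a_3 = -4 a_1 - 2 a_0 = 0  ->  a_3 = 0
  x^2: 12 a_4 + 6 a_2 + 2 a_1 - 2 a_0 = 0  ->  12 a_4 = -6 a_2 - 2 a_1 + 2 a_0 = 18  ->  a_4 = 3/2
  x^3: 20 a_5 + 8 a_3 + 2 a_2 - 2 a_1 = 0  ->  20 a_5 = -8 a_3 - 2 a_2 + 2 a_1 = 2  ->  a_5 = 1/10
  x^4: 30 a_6 + 10 a_4 + 2 a_3 - 2 a_2 = 0  ->  30 a_6 = -10 a_4 - 2 a_3 + 2 a_2 = -19  ->  a_6 = -19/30
Truncated series: y(x) = 2 - x - 2 x^2 + (3/2) x^4 + (1/10) x^5 - (19/30) x^6 + O(x^7).

a_0 = 2; a_1 = -1; a_2 = -2; a_3 = 0; a_4 = 3/2; a_5 = 1/10; a_6 = -19/30


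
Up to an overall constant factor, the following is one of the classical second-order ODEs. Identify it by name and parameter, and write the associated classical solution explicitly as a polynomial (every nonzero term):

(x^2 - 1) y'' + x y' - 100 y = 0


All three coefficients share the factor -1; dividing through by -1 gives  (1 - x^2) y'' - x y' + 100 y = 0.
This matches the Chebyshev equation (1 - x^2) y'' - x y' + n^2 y = 0 (note the -x y' term, not -2x y') with n^2 = 100, so n = 10; the polynomial solution is T_10(x).
With y = sum_k a_k x^k, matching x^k gives (k+2)(k+1) a_{k+2} = (k^2 - n^2) a_k = (k - 10)(k + 10) a_k. The right side vanishes at k = 10, so the series with the parity of 10 terminates at degree 10.
Standard normalization: leading coefficient of T_n is 2^(n-1), so a_10 = 2^9 = 512. Work downward with a_k = (k+1)(k+2) a_{k+2} / ((k - 10)(k + 10)):
  a_8 = (9)(10)(512) / ((8 - 10)(8 + 10)) = 46080/(-36) = -1280
  a_6 = (7)(8)(-1280) / ((6 - 10)(6 + 10)) = -71680/(-64) = 1120
  a_4 = (5)(6)(1120) / ((4 - 10)(4 + 10)) = 33600/(-84) = -400
  a_2 = (3)(4)(-400) / ((2 - 10)(2 + 10)) = -4800/(-96) = 50
  a_0 = (1)(2)(50) / ((0 - 10)(0 + 10)) = 100/(-100) = -1
Hence T_10(x) = 512 x^10 - 1280 x^8 + 1120 x^6 - 400 x^4 + 50 x^2 - 1.

T_10(x); series = 512 x^10 - 1280 x^8 + 1120 x^6 - 400 x^4 + 50 x^2 - 1


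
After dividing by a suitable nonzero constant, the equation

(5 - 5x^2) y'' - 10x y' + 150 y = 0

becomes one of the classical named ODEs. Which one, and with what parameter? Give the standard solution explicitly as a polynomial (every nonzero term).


All three coefficients share the factor 5; dividing through by 5 gives  (1 - x^2) y'' - 2x y' + 30 y = 0.
This matches the Legendre equation (1 - x^2) y'' - 2x y' + n(n+1) y = 0 (note the -2x y' term) with n(n+1) = 30, so n = 5; the polynomial solution is P_5(x).
With y = sum_k a_k x^k, matching x^k gives (k+2)(k+1) a_{k+2} = [k(k+1) - n(n+1)] a_k = (k - 5)(k + 6) a_k. The right side vanishes at k = 5, so the series with the parity of 5 terminates at degree 5.
Standard normalization (P_n(1) = 1): leading coefficient (2n)!/(2^n (n!)^2) = 3628800/(32*14400) = 63/8, so a_5 = 63/8. Work downward with a_k = (k+1)(k+2) a_{k+2} / ((k - 5)(k + 6)):
  a_3 = (4)(5)(63/8) / ((3 - 5)(3 + 6)) = (315/2)/(-18) = -35/4
  a_1 = (2)(3)(-35/4) / ((1 - 5)(1 + 6)) = (-105/2)/(-28) = 15/8
Hence P_5(x) = 63 x^5/8 - 35 x^3/4 + 15 x/8.

P_5(x); series = 63 x^5/8 - 35 x^3/4 + 15 x/8


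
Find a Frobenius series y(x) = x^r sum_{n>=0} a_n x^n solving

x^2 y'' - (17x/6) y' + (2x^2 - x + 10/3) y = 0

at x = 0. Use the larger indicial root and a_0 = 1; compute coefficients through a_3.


Write in Frobenius form y'' + (p(x)/x) y' + (q(x)/x^2) y = 0:
  p(x) = -17/6,  q(x) = 2x^2 - x + 10/3.
Indicial equation: r(r-1) + (-17/6) r + (10/3) = 0 -> roots r_1 = 5/2, r_2 = 4/3.
Take r = r_1 = 5/2. Let y(x) = x^r sum_{n>=0} a_n x^n with a_0 = 1.
Substitute y = x^r sum a_n x^n and match x^{r+n}. The recurrence is
  D(n) a_n - 1 a_{n-1} + 2 a_{n-2} = 0,  where D(n) = (r+n)(r+n-1) + (-17/6)(r+n) + (10/3).
  a_n = [1 a_{n-1} - 2 a_{n-2}] / D(n).
Since the indicial polynomial factors as (r - r_1)(r - r_2), D(n) = (r_1 + n - r_1)(r_1 + n - r_2) = n(n + 7/6).
Evaluating step by step (a_0 = 1):
  n = 1: D(1) = 1(1 + 7/6) = 13/6; numerator = 1(1) = 1; a_1 = (1)/(13/6) = 6/13
  n = 2: D(2) = 2(2 + 7/6) = 19/3; numerator = 1(6/13) - 2(1) = -20/13; a_2 = (-20/13)/(19/3) = -60/247
  n = 3: D(3) = 3(3 + 7/6) = 25/2; numerator = 1(-60/247) - 2(6/13) = -288/247; a_3 = (-288/247)/(25/2) = -576/6175

r = 5/2; a_0 = 1; a_1 = 6/13; a_2 = -60/247; a_3 = -576/6175


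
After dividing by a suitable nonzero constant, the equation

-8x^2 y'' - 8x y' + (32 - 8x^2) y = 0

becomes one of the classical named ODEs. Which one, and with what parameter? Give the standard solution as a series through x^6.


All three coefficients share the factor -8; dividing through by -8 gives  x^2 y'' + x y' + (x^2 - 4) y = 0.
This matches the Bessel equation x^2 y'' + x y' + (x^2 - nu^2) y = 0 with nu^2 = 4, so nu = 2; the solution bounded at x = 0 is J_2(x).
Frobenius at x = 0: indicial roots ±nu; for r = nu the recurrence k(k + 2nu) c_k = -c_{k-2} gives the standard series J_nu(x) = sum_{k>=0} (-1)^k / (k! (k+nu)!) (x/2)^(2k+nu). Evaluate the first 3 terms:
  k = 0: (-1)^0 / (0! * 2! * 2^2) x^2 = 1/(1*2*4) x^2 = (1/8) x^2
  k = 1: (-1)^1 / (1! * 3! * 2^4) x^4 = -1/(1*6*16) x^4 = (-1/96) x^4
  k = 2: (-1)^2 / (2! * 4! * 2^6) x^6 = 1/(2*24*64) x^6 = (1/3072) x^6
Hence J_2(x) = x^6/3072 - x^4/96 + x^2/8 + ....

J_2(x); series = x^6/3072 - x^4/96 + x^2/8
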